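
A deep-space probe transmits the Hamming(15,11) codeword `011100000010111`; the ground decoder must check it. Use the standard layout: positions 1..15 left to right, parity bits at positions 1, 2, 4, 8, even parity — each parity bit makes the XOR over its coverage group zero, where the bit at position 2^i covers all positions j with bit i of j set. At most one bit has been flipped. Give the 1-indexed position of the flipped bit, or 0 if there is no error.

2

s1: b1⊕b3⊕b5⊕b7⊕b9⊕b11⊕b13⊕b15 = 0⊕1⊕0⊕0⊕0⊕1⊕1⊕1 = 0
s2: b2⊕b3⊕b6⊕b7⊕b10⊕b11⊕b14⊕b15 = 1⊕1⊕0⊕0⊕0⊕1⊕1⊕1 = 1
s4: b4⊕b5⊕b6⊕b7⊕b12⊕b13⊕b14⊕b15 = 1⊕0⊕0⊕0⊕0⊕1⊕1⊕1 = 0
s8: b8⊕b9⊕b10⊕b11⊕b12⊕b13⊕b14⊕b15 = 0⊕0⊕0⊕1⊕0⊕1⊕1⊕1 = 0
Syndrome (s8...s1) = 0010 → position 2.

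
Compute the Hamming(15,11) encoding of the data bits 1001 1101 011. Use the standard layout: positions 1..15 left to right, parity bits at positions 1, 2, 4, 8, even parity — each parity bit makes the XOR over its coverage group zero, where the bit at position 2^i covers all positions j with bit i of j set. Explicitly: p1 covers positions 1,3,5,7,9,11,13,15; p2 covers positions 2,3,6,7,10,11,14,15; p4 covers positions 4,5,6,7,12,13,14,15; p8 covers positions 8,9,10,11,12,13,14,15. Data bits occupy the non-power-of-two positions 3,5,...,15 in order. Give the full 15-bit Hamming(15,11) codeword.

Place data bits at non-power-of-two positions: b3=1, b5=0, b6=0, b7=1, b9=1, b10=1, b11=0, b12=1, b13=0, b14=1, b15=1.
p1 = XOR of data positions {3,5,7,9,11,13,15} = 1⊕0⊕1⊕1⊕0⊕0⊕1 = 0
p2 = XOR of data positions {3,6,7,10,11,14,15} = 1⊕0⊕1⊕1⊕0⊕1⊕1 = 1
p4 = XOR of data positions {5,6,7,12,13,14,15} = 0⊕0⊕1⊕1⊕0⊕1⊕1 = 0
p8 = XOR of data positions {9,10,11,12,13,14,15} = 1⊕1⊕0⊕1⊕0⊕1⊕1 = 1
Codeword b1..b15 = 011000111101011

011000111101011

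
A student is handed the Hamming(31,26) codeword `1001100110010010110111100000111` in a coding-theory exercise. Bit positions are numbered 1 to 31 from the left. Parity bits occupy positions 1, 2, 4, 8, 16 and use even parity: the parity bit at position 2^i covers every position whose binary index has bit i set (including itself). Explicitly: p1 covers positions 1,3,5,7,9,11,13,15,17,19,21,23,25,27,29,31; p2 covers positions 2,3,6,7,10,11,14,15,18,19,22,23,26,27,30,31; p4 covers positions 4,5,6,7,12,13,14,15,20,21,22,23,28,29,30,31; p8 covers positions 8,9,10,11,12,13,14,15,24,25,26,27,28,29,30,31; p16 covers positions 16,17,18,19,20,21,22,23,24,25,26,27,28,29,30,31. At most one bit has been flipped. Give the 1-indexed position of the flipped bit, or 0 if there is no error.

s1: b1⊕b3⊕b5⊕b7⊕b9⊕b11⊕b13⊕b15⊕b17⊕b19⊕b21⊕b23⊕b25⊕b27⊕b29⊕b31 = 1⊕0⊕1⊕0⊕1⊕0⊕0⊕1⊕1⊕0⊕1⊕1⊕0⊕0⊕1⊕1 = 1
s2: b2⊕b3⊕b6⊕b7⊕b10⊕b11⊕b14⊕b15⊕b18⊕b19⊕b22⊕b23⊕b26⊕b27⊕b30⊕b31 = 0⊕0⊕0⊕0⊕0⊕0⊕0⊕1⊕1⊕0⊕1⊕1⊕0⊕0⊕1⊕1 = 0
s4: b4⊕b5⊕b6⊕b7⊕b12⊕b13⊕b14⊕b15⊕b20⊕b21⊕b22⊕b23⊕b28⊕b29⊕b30⊕b31 = 1⊕1⊕0⊕0⊕1⊕0⊕0⊕1⊕1⊕1⊕1⊕1⊕0⊕1⊕1⊕1 = 1
s8: b8⊕b9⊕b10⊕b11⊕b12⊕b13⊕b14⊕b15⊕b24⊕b25⊕b26⊕b27⊕b28⊕b29⊕b30⊕b31 = 1⊕1⊕0⊕0⊕1⊕0⊕0⊕1⊕0⊕0⊕0⊕0⊕0⊕1⊕1⊕1 = 1
s16: b16⊕b17⊕b18⊕b19⊕b20⊕b21⊕b22⊕b23⊕b24⊕b25⊕b26⊕b27⊕b28⊕b29⊕b30⊕b31 = 0⊕1⊕1⊕0⊕1⊕1⊕1⊕1⊕0⊕0⊕0⊕0⊕0⊕1⊕1⊕1 = 1
Syndrome (s16...s1) = 11101 → position 29.

29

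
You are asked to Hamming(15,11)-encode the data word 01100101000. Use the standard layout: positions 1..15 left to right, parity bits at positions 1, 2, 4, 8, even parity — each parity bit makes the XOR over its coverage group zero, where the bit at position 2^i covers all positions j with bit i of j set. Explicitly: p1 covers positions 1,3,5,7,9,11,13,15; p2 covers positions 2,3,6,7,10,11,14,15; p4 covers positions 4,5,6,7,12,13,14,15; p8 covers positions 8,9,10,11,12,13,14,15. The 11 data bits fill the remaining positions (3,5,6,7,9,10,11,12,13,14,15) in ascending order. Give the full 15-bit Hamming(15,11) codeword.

100111000101000

Place data bits at non-power-of-two positions: b3=0, b5=1, b6=1, b7=0, b9=0, b10=1, b11=0, b12=1, b13=0, b14=0, b15=0.
p1 = XOR of data positions {3,5,7,9,11,13,15} = 0⊕1⊕0⊕0⊕0⊕0⊕0 = 1
p2 = XOR of data positions {3,6,7,10,11,14,15} = 0⊕1⊕0⊕1⊕0⊕0⊕0 = 0
p4 = XOR of data positions {5,6,7,12,13,14,15} = 1⊕1⊕0⊕1⊕0⊕0⊕0 = 1
p8 = XOR of data positions {9,10,11,12,13,14,15} = 0⊕1⊕0⊕1⊕0⊕0⊕0 = 0
Codeword b1..b15 = 100111000101000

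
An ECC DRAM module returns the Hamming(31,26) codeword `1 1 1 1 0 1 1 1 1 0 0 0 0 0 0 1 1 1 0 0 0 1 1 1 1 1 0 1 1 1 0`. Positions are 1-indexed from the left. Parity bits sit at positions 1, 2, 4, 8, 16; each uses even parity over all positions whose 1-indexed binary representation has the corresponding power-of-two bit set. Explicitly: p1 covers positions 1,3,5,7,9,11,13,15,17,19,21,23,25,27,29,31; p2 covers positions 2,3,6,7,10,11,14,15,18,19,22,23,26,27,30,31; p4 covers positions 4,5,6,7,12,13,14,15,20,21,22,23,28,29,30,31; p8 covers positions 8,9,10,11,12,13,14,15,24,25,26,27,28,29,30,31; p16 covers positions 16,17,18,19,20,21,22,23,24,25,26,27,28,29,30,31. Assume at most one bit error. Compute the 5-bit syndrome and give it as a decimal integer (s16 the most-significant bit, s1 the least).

18

s1: b1⊕b3⊕b5⊕b7⊕b9⊕b11⊕b13⊕b15⊕b17⊕b19⊕b21⊕b23⊕b25⊕b27⊕b29⊕b31 = 1⊕1⊕0⊕1⊕1⊕0⊕0⊕0⊕1⊕0⊕0⊕1⊕1⊕0⊕1⊕0 = 0
s2: b2⊕b3⊕b6⊕b7⊕b10⊕b11⊕b14⊕b15⊕b18⊕b19⊕b22⊕b23⊕b26⊕b27⊕b30⊕b31 = 1⊕1⊕1⊕1⊕0⊕0⊕0⊕0⊕1⊕0⊕1⊕1⊕1⊕0⊕1⊕0 = 1
s4: b4⊕b5⊕b6⊕b7⊕b12⊕b13⊕b14⊕b15⊕b20⊕b21⊕b22⊕b23⊕b28⊕b29⊕b30⊕b31 = 1⊕0⊕1⊕1⊕0⊕0⊕0⊕0⊕0⊕0⊕1⊕1⊕1⊕1⊕1⊕0 = 0
s8: b8⊕b9⊕b10⊕b11⊕b12⊕b13⊕b14⊕b15⊕b24⊕b25⊕b26⊕b27⊕b28⊕b29⊕b30⊕b31 = 1⊕1⊕0⊕0⊕0⊕0⊕0⊕0⊕1⊕1⊕1⊕0⊕1⊕1⊕1⊕0 = 0
s16: b16⊕b17⊕b18⊕b19⊕b20⊕b21⊕b22⊕b23⊕b24⊕b25⊕b26⊕b27⊕b28⊕b29⊕b30⊕b31 = 1⊕1⊕1⊕0⊕0⊕0⊕1⊕1⊕1⊕1⊕1⊕0⊕1⊕1⊕1⊕0 = 1
Syndrome (s16...s1) = 10010 → position 18.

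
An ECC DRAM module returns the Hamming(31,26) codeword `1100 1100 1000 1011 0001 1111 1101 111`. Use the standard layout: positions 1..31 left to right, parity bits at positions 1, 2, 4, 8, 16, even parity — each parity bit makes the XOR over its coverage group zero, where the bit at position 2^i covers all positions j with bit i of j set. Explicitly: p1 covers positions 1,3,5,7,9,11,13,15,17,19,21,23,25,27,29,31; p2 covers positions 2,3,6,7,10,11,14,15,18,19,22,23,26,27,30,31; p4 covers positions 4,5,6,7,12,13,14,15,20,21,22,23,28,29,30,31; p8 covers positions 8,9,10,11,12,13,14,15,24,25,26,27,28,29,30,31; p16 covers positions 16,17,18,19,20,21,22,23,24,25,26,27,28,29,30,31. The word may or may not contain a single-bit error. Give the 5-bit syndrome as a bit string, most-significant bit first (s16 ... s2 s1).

s1: b1⊕b3⊕b5⊕b7⊕b9⊕b11⊕b13⊕b15⊕b17⊕b19⊕b21⊕b23⊕b25⊕b27⊕b29⊕b31 = 1⊕0⊕1⊕0⊕1⊕0⊕1⊕1⊕0⊕0⊕1⊕1⊕1⊕0⊕1⊕1 = 0
s2: b2⊕b3⊕b6⊕b7⊕b10⊕b11⊕b14⊕b15⊕b18⊕b19⊕b22⊕b23⊕b26⊕b27⊕b30⊕b31 = 1⊕0⊕1⊕0⊕0⊕0⊕0⊕1⊕0⊕0⊕1⊕1⊕1⊕0⊕1⊕1 = 0
s4: b4⊕b5⊕b6⊕b7⊕b12⊕b13⊕b14⊕b15⊕b20⊕b21⊕b22⊕b23⊕b28⊕b29⊕b30⊕b31 = 0⊕1⊕1⊕0⊕0⊕1⊕0⊕1⊕1⊕1⊕1⊕1⊕1⊕1⊕1⊕1 = 0
s8: b8⊕b9⊕b10⊕b11⊕b12⊕b13⊕b14⊕b15⊕b24⊕b25⊕b26⊕b27⊕b28⊕b29⊕b30⊕b31 = 0⊕1⊕0⊕0⊕0⊕1⊕0⊕1⊕1⊕1⊕1⊕0⊕1⊕1⊕1⊕1 = 0
s16: b16⊕b17⊕b18⊕b19⊕b20⊕b21⊕b22⊕b23⊕b24⊕b25⊕b26⊕b27⊕b28⊕b29⊕b30⊕b31 = 1⊕0⊕0⊕0⊕1⊕1⊕1⊕1⊕1⊕1⊕1⊕0⊕1⊕1⊕1⊕1 = 0
Syndrome (s16...s1) = 00000 → position 0 (no error).

00000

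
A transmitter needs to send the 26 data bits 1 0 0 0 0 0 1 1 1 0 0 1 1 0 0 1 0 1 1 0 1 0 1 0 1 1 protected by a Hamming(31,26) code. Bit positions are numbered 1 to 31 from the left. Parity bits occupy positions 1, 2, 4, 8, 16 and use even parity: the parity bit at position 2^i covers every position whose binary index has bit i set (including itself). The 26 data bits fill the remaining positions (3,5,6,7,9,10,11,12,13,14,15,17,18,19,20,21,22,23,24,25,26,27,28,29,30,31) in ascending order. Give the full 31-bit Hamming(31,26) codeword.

1111000000111001110010110101011

Place data bits at non-power-of-two positions: b3=1, b5=0, b6=0, b7=0, b9=0, b10=0, b11=1, b12=1, b13=1, b14=0, b15=0, b17=1, b18=1, b19=0, b20=0, b21=1, b22=0, b23=1, b24=1, b25=0, b26=1, b27=0, b28=1, b29=0, b30=1, b31=1.
p1 = XOR of data positions {3,5,7,9,11,13,15,17,19,21,23,25,27,29,31} = 1⊕0⊕0⊕0⊕1⊕1⊕0⊕1⊕0⊕1⊕1⊕0⊕0⊕0⊕1 = 1
p2 = XOR of data positions {3,6,7,10,11,14,15,18,19,22,23,26,27,30,31} = 1⊕0⊕0⊕0⊕1⊕0⊕0⊕1⊕0⊕0⊕1⊕1⊕0⊕1⊕1 = 1
p4 = XOR of data positions {5,6,7,12,13,14,15,20,21,22,23,28,29,30,31} = 0⊕0⊕0⊕1⊕1⊕0⊕0⊕0⊕1⊕0⊕1⊕1⊕0⊕1⊕1 = 1
p8 = XOR of data positions {9,10,11,12,13,14,15,24,25,26,27,28,29,30,31} = 0⊕0⊕1⊕1⊕1⊕0⊕0⊕1⊕0⊕1⊕0⊕1⊕0⊕1⊕1 = 0
p16 = XOR of data positions {17,18,19,20,21,22,23,24,25,26,27,28,29,30,31} = 1⊕1⊕0⊕0⊕1⊕0⊕1⊕1⊕0⊕1⊕0⊕1⊕0⊕1⊕1 = 1
Codeword b1..b31 = 1111000000111001110010110101011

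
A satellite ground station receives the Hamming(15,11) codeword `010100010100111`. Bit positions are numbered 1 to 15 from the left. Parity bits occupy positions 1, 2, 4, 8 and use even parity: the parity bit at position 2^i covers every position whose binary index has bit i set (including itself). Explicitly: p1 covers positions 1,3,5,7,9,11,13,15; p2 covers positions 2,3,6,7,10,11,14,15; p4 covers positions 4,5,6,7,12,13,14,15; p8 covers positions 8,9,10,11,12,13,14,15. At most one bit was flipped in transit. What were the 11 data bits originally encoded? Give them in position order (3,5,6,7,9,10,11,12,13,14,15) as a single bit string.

00000100111

s1: b1⊕b3⊕b5⊕b7⊕b9⊕b11⊕b13⊕b15 = 0⊕0⊕0⊕0⊕0⊕0⊕1⊕1 = 0
s2: b2⊕b3⊕b6⊕b7⊕b10⊕b11⊕b14⊕b15 = 1⊕0⊕0⊕0⊕1⊕0⊕1⊕1 = 0
s4: b4⊕b5⊕b6⊕b7⊕b12⊕b13⊕b14⊕b15 = 1⊕0⊕0⊕0⊕0⊕1⊕1⊕1 = 0
s8: b8⊕b9⊕b10⊕b11⊕b12⊕b13⊕b14⊕b15 = 1⊕0⊕1⊕0⊕0⊕1⊕1⊕1 = 1
Syndrome (s8...s1) = 1000 → position 8.
Flip bit 8: corrected codeword = 010100000100111
Data bits at positions 3,5,6,7,9,10,11,12,13,14,15: 00000100111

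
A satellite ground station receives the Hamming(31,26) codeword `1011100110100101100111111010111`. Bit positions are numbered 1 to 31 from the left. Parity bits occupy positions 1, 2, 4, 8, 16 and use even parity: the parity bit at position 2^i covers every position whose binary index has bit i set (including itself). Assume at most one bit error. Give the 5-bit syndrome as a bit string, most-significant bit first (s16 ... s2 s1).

00000

s1: b1⊕b3⊕b5⊕b7⊕b9⊕b11⊕b13⊕b15⊕b17⊕b19⊕b21⊕b23⊕b25⊕b27⊕b29⊕b31 = 1⊕1⊕1⊕0⊕1⊕1⊕0⊕0⊕1⊕0⊕1⊕1⊕1⊕1⊕1⊕1 = 0
s2: b2⊕b3⊕b6⊕b7⊕b10⊕b11⊕b14⊕b15⊕b18⊕b19⊕b22⊕b23⊕b26⊕b27⊕b30⊕b31 = 0⊕1⊕0⊕0⊕0⊕1⊕1⊕0⊕0⊕0⊕1⊕1⊕0⊕1⊕1⊕1 = 0
s4: b4⊕b5⊕b6⊕b7⊕b12⊕b13⊕b14⊕b15⊕b20⊕b21⊕b22⊕b23⊕b28⊕b29⊕b30⊕b31 = 1⊕1⊕0⊕0⊕0⊕0⊕1⊕0⊕1⊕1⊕1⊕1⊕0⊕1⊕1⊕1 = 0
s8: b8⊕b9⊕b10⊕b11⊕b12⊕b13⊕b14⊕b15⊕b24⊕b25⊕b26⊕b27⊕b28⊕b29⊕b30⊕b31 = 1⊕1⊕0⊕1⊕0⊕0⊕1⊕0⊕1⊕1⊕0⊕1⊕0⊕1⊕1⊕1 = 0
s16: b16⊕b17⊕b18⊕b19⊕b20⊕b21⊕b22⊕b23⊕b24⊕b25⊕b26⊕b27⊕b28⊕b29⊕b30⊕b31 = 1⊕1⊕0⊕0⊕1⊕1⊕1⊕1⊕1⊕1⊕0⊕1⊕0⊕1⊕1⊕1 = 0
Syndrome (s16...s1) = 00000 → position 0 (no error).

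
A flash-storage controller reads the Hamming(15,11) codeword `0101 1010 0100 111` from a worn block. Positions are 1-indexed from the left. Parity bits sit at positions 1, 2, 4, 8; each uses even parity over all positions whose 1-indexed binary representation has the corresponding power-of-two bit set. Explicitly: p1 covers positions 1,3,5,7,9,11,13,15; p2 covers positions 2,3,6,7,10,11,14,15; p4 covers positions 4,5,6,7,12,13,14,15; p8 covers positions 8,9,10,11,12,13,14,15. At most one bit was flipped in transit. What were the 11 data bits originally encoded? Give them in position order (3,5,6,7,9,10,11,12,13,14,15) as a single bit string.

s1: b1⊕b3⊕b5⊕b7⊕b9⊕b11⊕b13⊕b15 = 0⊕0⊕1⊕1⊕0⊕0⊕1⊕1 = 0
s2: b2⊕b3⊕b6⊕b7⊕b10⊕b11⊕b14⊕b15 = 1⊕0⊕0⊕1⊕1⊕0⊕1⊕1 = 1
s4: b4⊕b5⊕b6⊕b7⊕b12⊕b13⊕b14⊕b15 = 1⊕1⊕0⊕1⊕0⊕1⊕1⊕1 = 0
s8: b8⊕b9⊕b10⊕b11⊕b12⊕b13⊕b14⊕b15 = 0⊕0⊕1⊕0⊕0⊕1⊕1⊕1 = 0
Syndrome (s8...s1) = 0010 → position 2.
Flip bit 2: corrected codeword = 000110100100111
Data bits at positions 3,5,6,7,9,10,11,12,13,14,15: 01010100111

01010100111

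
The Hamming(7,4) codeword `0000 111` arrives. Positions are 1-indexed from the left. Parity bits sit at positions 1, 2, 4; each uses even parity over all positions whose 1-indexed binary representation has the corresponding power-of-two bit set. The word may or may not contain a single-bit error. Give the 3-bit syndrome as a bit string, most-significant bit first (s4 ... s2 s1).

s1: b1⊕b3⊕b5⊕b7 = 0⊕0⊕1⊕1 = 0
s2: b2⊕b3⊕b6⊕b7 = 0⊕0⊕1⊕1 = 0
s4: b4⊕b5⊕b6⊕b7 = 0⊕1⊕1⊕1 = 1
Syndrome (s4...s1) = 100 → position 4.

100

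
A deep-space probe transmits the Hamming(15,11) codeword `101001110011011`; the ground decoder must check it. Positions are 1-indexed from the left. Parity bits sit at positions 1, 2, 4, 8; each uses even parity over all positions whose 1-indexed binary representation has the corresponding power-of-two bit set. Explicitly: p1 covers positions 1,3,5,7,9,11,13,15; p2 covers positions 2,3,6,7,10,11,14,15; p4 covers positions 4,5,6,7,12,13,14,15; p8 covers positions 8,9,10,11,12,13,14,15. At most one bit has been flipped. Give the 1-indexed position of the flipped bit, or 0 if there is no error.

s1: b1⊕b3⊕b5⊕b7⊕b9⊕b11⊕b13⊕b15 = 1⊕1⊕0⊕1⊕0⊕1⊕0⊕1 = 1
s2: b2⊕b3⊕b6⊕b7⊕b10⊕b11⊕b14⊕b15 = 0⊕1⊕1⊕1⊕0⊕1⊕1⊕1 = 0
s4: b4⊕b5⊕b6⊕b7⊕b12⊕b13⊕b14⊕b15 = 0⊕0⊕1⊕1⊕1⊕0⊕1⊕1 = 1
s8: b8⊕b9⊕b10⊕b11⊕b12⊕b13⊕b14⊕b15 = 1⊕0⊕0⊕1⊕1⊕0⊕1⊕1 = 1
Syndrome (s8...s1) = 1101 → position 13.

13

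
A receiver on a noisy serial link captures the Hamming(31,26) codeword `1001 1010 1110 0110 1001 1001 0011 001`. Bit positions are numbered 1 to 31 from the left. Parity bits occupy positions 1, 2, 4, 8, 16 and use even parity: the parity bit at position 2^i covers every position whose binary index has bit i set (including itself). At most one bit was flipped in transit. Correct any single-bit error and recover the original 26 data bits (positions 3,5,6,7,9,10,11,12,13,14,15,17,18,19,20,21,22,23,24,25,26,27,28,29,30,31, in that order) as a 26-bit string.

s1: b1⊕b3⊕b5⊕b7⊕b9⊕b11⊕b13⊕b15⊕b17⊕b19⊕b21⊕b23⊕b25⊕b27⊕b29⊕b31 = 1⊕0⊕1⊕1⊕1⊕1⊕0⊕1⊕1⊕0⊕1⊕0⊕0⊕1⊕0⊕1 = 0
s2: b2⊕b3⊕b6⊕b7⊕b10⊕b11⊕b14⊕b15⊕b18⊕b19⊕b22⊕b23⊕b26⊕b27⊕b30⊕b31 = 0⊕0⊕0⊕1⊕1⊕1⊕1⊕1⊕0⊕0⊕0⊕0⊕0⊕1⊕0⊕1 = 1
s4: b4⊕b5⊕b6⊕b7⊕b12⊕b13⊕b14⊕b15⊕b20⊕b21⊕b22⊕b23⊕b28⊕b29⊕b30⊕b31 = 1⊕1⊕0⊕1⊕0⊕0⊕1⊕1⊕1⊕1⊕0⊕0⊕1⊕0⊕0⊕1 = 1
s8: b8⊕b9⊕b10⊕b11⊕b12⊕b13⊕b14⊕b15⊕b24⊕b25⊕b26⊕b27⊕b28⊕b29⊕b30⊕b31 = 0⊕1⊕1⊕1⊕0⊕0⊕1⊕1⊕1⊕0⊕0⊕1⊕1⊕0⊕0⊕1 = 1
s16: b16⊕b17⊕b18⊕b19⊕b20⊕b21⊕b22⊕b23⊕b24⊕b25⊕b26⊕b27⊕b28⊕b29⊕b30⊕b31 = 0⊕1⊕0⊕0⊕1⊕1⊕0⊕0⊕1⊕0⊕0⊕1⊕1⊕0⊕0⊕1 = 1
Syndrome (s16...s1) = 11110 → position 30.
Flip bit 30: corrected codeword = 1001101011100110100110010011011
Data bits at positions 3,5,6,7,9,10,11,12,13,14,15,17,18,19,20,21,22,23,24,25,26,27,28,29,30,31: 01011110011100110010011011

01011110011100110010011011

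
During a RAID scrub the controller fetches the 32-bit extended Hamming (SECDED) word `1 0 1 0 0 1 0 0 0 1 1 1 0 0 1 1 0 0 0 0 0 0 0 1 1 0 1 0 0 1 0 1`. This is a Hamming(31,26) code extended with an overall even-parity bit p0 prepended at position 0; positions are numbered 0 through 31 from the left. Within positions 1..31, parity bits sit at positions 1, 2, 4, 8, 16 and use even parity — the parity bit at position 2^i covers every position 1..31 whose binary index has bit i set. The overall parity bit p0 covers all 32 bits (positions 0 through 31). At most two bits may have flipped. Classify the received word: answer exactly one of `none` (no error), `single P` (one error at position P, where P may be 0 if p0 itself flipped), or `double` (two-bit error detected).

s1: b1⊕b3⊕b5⊕b7⊕b9⊕b11⊕b13⊕b15⊕b17⊕b19⊕b21⊕b23⊕b25⊕b27⊕b29⊕b31 = 0⊕0⊕1⊕0⊕1⊕1⊕0⊕1⊕0⊕0⊕0⊕1⊕0⊕0⊕1⊕1 = 1
s2: b2⊕b3⊕b6⊕b7⊕b10⊕b11⊕b14⊕b15⊕b18⊕b19⊕b22⊕b23⊕b26⊕b27⊕b30⊕b31 = 1⊕0⊕0⊕0⊕1⊕1⊕1⊕1⊕0⊕0⊕0⊕1⊕1⊕0⊕0⊕1 = 0
s4: b4⊕b5⊕b6⊕b7⊕b12⊕b13⊕b14⊕b15⊕b20⊕b21⊕b22⊕b23⊕b28⊕b29⊕b30⊕b31 = 0⊕1⊕0⊕0⊕0⊕0⊕1⊕1⊕0⊕0⊕0⊕1⊕0⊕1⊕0⊕1 = 0
s8: b8⊕b9⊕b10⊕b11⊕b12⊕b13⊕b14⊕b15⊕b24⊕b25⊕b26⊕b27⊕b28⊕b29⊕b30⊕b31 = 0⊕1⊕1⊕1⊕0⊕0⊕1⊕1⊕1⊕0⊕1⊕0⊕0⊕1⊕0⊕1 = 1
s16: b16⊕b17⊕b18⊕b19⊕b20⊕b21⊕b22⊕b23⊕b24⊕b25⊕b26⊕b27⊕b28⊕b29⊕b30⊕b31 = 0⊕0⊕0⊕0⊕0⊕0⊕0⊕1⊕1⊕0⊕1⊕0⊕0⊕1⊕0⊕1 = 1
Syndrome (s16...s1) = 11001 → position 25.
Overall parity (XOR of all 32 bits, including p0): 1⊕0⊕1⊕0⊕0⊕1⊕0⊕0⊕0⊕1⊕1⊕1⊕0⊕0⊕1⊕1⊕0⊕0⊕0⊕0⊕0⊕0⊕0⊕1⊕1⊕0⊕1⊕0⊕0⊕1⊕0⊕1 = 1
Overall=1, syndrome position=25 → single-bit error at position 25.

single 25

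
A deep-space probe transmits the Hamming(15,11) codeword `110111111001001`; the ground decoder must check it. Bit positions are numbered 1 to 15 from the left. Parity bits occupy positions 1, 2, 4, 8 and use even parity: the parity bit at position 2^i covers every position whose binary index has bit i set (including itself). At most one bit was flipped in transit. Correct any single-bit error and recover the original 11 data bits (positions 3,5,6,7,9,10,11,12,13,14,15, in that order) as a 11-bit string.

s1: b1⊕b3⊕b5⊕b7⊕b9⊕b11⊕b13⊕b15 = 1⊕0⊕1⊕1⊕1⊕0⊕0⊕1 = 1
s2: b2⊕b3⊕b6⊕b7⊕b10⊕b11⊕b14⊕b15 = 1⊕0⊕1⊕1⊕0⊕0⊕0⊕1 = 0
s4: b4⊕b5⊕b6⊕b7⊕b12⊕b13⊕b14⊕b15 = 1⊕1⊕1⊕1⊕1⊕0⊕0⊕1 = 0
s8: b8⊕b9⊕b10⊕b11⊕b12⊕b13⊕b14⊕b15 = 1⊕1⊕0⊕0⊕1⊕0⊕0⊕1 = 0
Syndrome (s8...s1) = 0001 → position 1.
Flip bit 1: corrected codeword = 010111111001001
Data bits at positions 3,5,6,7,9,10,11,12,13,14,15: 01111001001

01111001001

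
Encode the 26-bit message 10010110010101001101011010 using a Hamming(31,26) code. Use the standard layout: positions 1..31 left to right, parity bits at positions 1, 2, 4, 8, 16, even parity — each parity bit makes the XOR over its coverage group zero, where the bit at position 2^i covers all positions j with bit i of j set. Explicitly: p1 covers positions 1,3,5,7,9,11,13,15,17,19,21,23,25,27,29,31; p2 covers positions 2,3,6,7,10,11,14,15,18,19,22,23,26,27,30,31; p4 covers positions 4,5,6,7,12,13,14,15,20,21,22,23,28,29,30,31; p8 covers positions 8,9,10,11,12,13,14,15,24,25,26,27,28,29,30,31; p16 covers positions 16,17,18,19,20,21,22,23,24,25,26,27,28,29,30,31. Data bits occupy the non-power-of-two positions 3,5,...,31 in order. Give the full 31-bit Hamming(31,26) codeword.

0010001101100100101001101011010

Place data bits at non-power-of-two positions: b3=1, b5=0, b6=0, b7=1, b9=0, b10=1, b11=1, b12=0, b13=0, b14=1, b15=0, b17=1, b18=0, b19=1, b20=0, b21=0, b22=1, b23=1, b24=0, b25=1, b26=0, b27=1, b28=1, b29=0, b30=1, b31=0.
p1 = XOR of data positions {3,5,7,9,11,13,15,17,19,21,23,25,27,29,31} = 1⊕0⊕1⊕0⊕1⊕0⊕0⊕1⊕1⊕0⊕1⊕1⊕1⊕0⊕0 = 0
p2 = XOR of data positions {3,6,7,10,11,14,15,18,19,22,23,26,27,30,31} = 1⊕0⊕1⊕1⊕1⊕1⊕0⊕0⊕1⊕1⊕1⊕0⊕1⊕1⊕0 = 0
p4 = XOR of data positions {5,6,7,12,13,14,15,20,21,22,23,28,29,30,31} = 0⊕0⊕1⊕0⊕0⊕1⊕0⊕0⊕0⊕1⊕1⊕1⊕0⊕1⊕0 = 0
p8 = XOR of data positions {9,10,11,12,13,14,15,24,25,26,27,28,29,30,31} = 0⊕1⊕1⊕0⊕0⊕1⊕0⊕0⊕1⊕0⊕1⊕1⊕0⊕1⊕0 = 1
p16 = XOR of data positions {17,18,19,20,21,22,23,24,25,26,27,28,29,30,31} = 1⊕0⊕1⊕0⊕0⊕1⊕1⊕0⊕1⊕0⊕1⊕1⊕0⊕1⊕0 = 0
Codeword b1..b31 = 0010001101100100101001101011010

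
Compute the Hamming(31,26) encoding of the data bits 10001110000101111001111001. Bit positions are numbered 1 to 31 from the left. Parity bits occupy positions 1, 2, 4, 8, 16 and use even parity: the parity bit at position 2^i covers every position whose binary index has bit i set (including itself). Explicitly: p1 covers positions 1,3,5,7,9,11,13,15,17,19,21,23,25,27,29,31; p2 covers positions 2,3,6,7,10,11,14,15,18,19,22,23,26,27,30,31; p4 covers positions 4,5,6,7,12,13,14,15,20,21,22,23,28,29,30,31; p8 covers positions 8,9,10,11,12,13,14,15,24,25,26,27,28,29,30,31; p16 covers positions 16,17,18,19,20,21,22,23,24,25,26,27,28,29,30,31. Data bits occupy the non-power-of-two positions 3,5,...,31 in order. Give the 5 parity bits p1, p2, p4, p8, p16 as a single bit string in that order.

Place data bits at non-power-of-two positions: b3=1, b5=0, b6=0, b7=0, b9=1, b10=1, b11=1, b12=0, b13=0, b14=0, b15=0, b17=1, b18=0, b19=1, b20=1, b21=1, b22=1, b23=0, b24=0, b25=1, b26=1, b27=1, b28=1, b29=0, b30=0, b31=1.
p1 = XOR of data positions {3,5,7,9,11,13,15,17,19,21,23,25,27,29,31} = 1⊕0⊕0⊕1⊕1⊕0⊕0⊕1⊕1⊕1⊕0⊕1⊕1⊕0⊕1 = 1
p2 = XOR of data positions {3,6,7,10,11,14,15,18,19,22,23,26,27,30,31} = 1⊕0⊕0⊕1⊕1⊕0⊕0⊕0⊕1⊕1⊕0⊕1⊕1⊕0⊕1 = 0
p4 = XOR of data positions {5,6,7,12,13,14,15,20,21,22,23,28,29,30,31} = 0⊕0⊕0⊕0⊕0⊕0⊕0⊕1⊕1⊕1⊕0⊕1⊕0⊕0⊕1 = 1
p8 = XOR of data positions {9,10,11,12,13,14,15,24,25,26,27,28,29,30,31} = 1⊕1⊕1⊕0⊕0⊕0⊕0⊕0⊕1⊕1⊕1⊕1⊕0⊕0⊕1 = 0
p16 = XOR of data positions {17,18,19,20,21,22,23,24,25,26,27,28,29,30,31} = 1⊕0⊕1⊕1⊕1⊕1⊕0⊕0⊕1⊕1⊕1⊕1⊕0⊕0⊕1 = 0
Parity bits p1,p2,p4,p8,p16 = 10100

10100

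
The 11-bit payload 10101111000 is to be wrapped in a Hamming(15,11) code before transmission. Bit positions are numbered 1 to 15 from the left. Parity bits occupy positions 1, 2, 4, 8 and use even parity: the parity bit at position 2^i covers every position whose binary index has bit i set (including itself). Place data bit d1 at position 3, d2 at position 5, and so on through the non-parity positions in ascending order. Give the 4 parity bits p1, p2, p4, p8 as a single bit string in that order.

1000

Place data bits at non-power-of-two positions: b3=1, b5=0, b6=1, b7=0, b9=1, b10=1, b11=1, b12=1, b13=0, b14=0, b15=0.
p1 = XOR of data positions {3,5,7,9,11,13,15} = 1⊕0⊕0⊕1⊕1⊕0⊕0 = 1
p2 = XOR of data positions {3,6,7,10,11,14,15} = 1⊕1⊕0⊕1⊕1⊕0⊕0 = 0
p4 = XOR of data positions {5,6,7,12,13,14,15} = 0⊕1⊕0⊕1⊕0⊕0⊕0 = 0
p8 = XOR of data positions {9,10,11,12,13,14,15} = 1⊕1⊕1⊕1⊕0⊕0⊕0 = 0
Parity bits p1,p2,p4,p8 = 1000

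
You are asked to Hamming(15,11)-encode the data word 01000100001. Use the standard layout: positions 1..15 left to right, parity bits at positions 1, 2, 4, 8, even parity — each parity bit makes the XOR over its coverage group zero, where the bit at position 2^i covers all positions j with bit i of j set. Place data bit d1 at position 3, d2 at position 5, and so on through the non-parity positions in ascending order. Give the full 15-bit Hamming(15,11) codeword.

000010000100001

Place data bits at non-power-of-two positions: b3=0, b5=1, b6=0, b7=0, b9=0, b10=1, b11=0, b12=0, b13=0, b14=0, b15=1.
p1 = XOR of data positions {3,5,7,9,11,13,15} = 0⊕1⊕0⊕0⊕0⊕0⊕1 = 0
p2 = XOR of data positions {3,6,7,10,11,14,15} = 0⊕0⊕0⊕1⊕0⊕0⊕1 = 0
p4 = XOR of data positions {5,6,7,12,13,14,15} = 1⊕0⊕0⊕0⊕0⊕0⊕1 = 0
p8 = XOR of data positions {9,10,11,12,13,14,15} = 0⊕1⊕0⊕0⊕0⊕0⊕1 = 0
Codeword b1..b15 = 000010000100001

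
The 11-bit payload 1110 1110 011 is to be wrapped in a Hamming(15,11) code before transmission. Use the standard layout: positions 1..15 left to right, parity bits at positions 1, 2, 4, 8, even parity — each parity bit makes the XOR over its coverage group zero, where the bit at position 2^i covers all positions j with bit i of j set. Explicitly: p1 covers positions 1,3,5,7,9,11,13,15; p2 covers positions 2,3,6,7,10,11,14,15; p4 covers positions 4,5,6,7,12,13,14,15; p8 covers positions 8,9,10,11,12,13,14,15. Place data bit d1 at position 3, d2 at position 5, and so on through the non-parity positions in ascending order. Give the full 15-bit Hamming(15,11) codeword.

101011011110011

Place data bits at non-power-of-two positions: b3=1, b5=1, b6=1, b7=0, b9=1, b10=1, b11=1, b12=0, b13=0, b14=1, b15=1.
p1 = XOR of data positions {3,5,7,9,11,13,15} = 1⊕1⊕0⊕1⊕1⊕0⊕1 = 1
p2 = XOR of data positions {3,6,7,10,11,14,15} = 1⊕1⊕0⊕1⊕1⊕1⊕1 = 0
p4 = XOR of data positions {5,6,7,12,13,14,15} = 1⊕1⊕0⊕0⊕0⊕1⊕1 = 0
p8 = XOR of data positions {9,10,11,12,13,14,15} = 1⊕1⊕1⊕0⊕0⊕1⊕1 = 1
Codeword b1..b15 = 101011011110011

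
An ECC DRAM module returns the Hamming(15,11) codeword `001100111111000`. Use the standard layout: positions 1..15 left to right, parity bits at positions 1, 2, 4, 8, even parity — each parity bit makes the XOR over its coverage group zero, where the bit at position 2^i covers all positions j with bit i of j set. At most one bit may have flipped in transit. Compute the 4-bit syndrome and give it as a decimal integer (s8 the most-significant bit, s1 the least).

s1: b1⊕b3⊕b5⊕b7⊕b9⊕b11⊕b13⊕b15 = 0⊕1⊕0⊕1⊕1⊕1⊕0⊕0 = 0
s2: b2⊕b3⊕b6⊕b7⊕b10⊕b11⊕b14⊕b15 = 0⊕1⊕0⊕1⊕1⊕1⊕0⊕0 = 0
s4: b4⊕b5⊕b6⊕b7⊕b12⊕b13⊕b14⊕b15 = 1⊕0⊕0⊕1⊕1⊕0⊕0⊕0 = 1
s8: b8⊕b9⊕b10⊕b11⊕b12⊕b13⊕b14⊕b15 = 1⊕1⊕1⊕1⊕1⊕0⊕0⊕0 = 1
Syndrome (s8...s1) = 1100 → position 12.

12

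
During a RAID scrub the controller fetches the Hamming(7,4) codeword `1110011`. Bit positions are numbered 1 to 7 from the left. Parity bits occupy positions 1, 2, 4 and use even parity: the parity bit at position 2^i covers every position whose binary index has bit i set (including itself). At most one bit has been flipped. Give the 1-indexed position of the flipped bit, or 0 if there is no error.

s1: b1⊕b3⊕b5⊕b7 = 1⊕1⊕0⊕1 = 1
s2: b2⊕b3⊕b6⊕b7 = 1⊕1⊕1⊕1 = 0
s4: b4⊕b5⊕b6⊕b7 = 0⊕0⊕1⊕1 = 0
Syndrome (s4...s1) = 001 → position 1.

1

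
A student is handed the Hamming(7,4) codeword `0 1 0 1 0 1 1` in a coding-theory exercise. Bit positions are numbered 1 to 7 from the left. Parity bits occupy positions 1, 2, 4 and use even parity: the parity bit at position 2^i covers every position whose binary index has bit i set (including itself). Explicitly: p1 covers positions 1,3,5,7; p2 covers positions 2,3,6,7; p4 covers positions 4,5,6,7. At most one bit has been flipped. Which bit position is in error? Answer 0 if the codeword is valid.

7

s1: b1⊕b3⊕b5⊕b7 = 0⊕0⊕0⊕1 = 1
s2: b2⊕b3⊕b6⊕b7 = 1⊕0⊕1⊕1 = 1
s4: b4⊕b5⊕b6⊕b7 = 1⊕0⊕1⊕1 = 1
Syndrome (s4...s1) = 111 → position 7.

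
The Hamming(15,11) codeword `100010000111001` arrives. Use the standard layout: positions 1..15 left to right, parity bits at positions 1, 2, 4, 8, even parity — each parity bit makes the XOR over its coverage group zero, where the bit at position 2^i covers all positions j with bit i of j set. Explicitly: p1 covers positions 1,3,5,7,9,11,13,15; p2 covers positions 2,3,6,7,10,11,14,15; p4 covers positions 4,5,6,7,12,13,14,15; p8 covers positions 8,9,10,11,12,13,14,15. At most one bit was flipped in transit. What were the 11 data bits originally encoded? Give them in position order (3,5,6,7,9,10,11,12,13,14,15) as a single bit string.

01100111001

s1: b1⊕b3⊕b5⊕b7⊕b9⊕b11⊕b13⊕b15 = 1⊕0⊕1⊕0⊕0⊕1⊕0⊕1 = 0
s2: b2⊕b3⊕b6⊕b7⊕b10⊕b11⊕b14⊕b15 = 0⊕0⊕0⊕0⊕1⊕1⊕0⊕1 = 1
s4: b4⊕b5⊕b6⊕b7⊕b12⊕b13⊕b14⊕b15 = 0⊕1⊕0⊕0⊕1⊕0⊕0⊕1 = 1
s8: b8⊕b9⊕b10⊕b11⊕b12⊕b13⊕b14⊕b15 = 0⊕0⊕1⊕1⊕1⊕0⊕0⊕1 = 0
Syndrome (s8...s1) = 0110 → position 6.
Flip bit 6: corrected codeword = 100011000111001
Data bits at positions 3,5,6,7,9,10,11,12,13,14,15: 01100111001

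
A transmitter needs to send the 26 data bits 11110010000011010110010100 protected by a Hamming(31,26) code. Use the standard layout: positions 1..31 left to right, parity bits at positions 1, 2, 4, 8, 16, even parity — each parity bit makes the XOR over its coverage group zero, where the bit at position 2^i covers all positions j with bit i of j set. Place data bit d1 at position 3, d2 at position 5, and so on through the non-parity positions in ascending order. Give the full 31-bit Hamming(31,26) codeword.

Place data bits at non-power-of-two positions: b3=1, b5=1, b6=1, b7=1, b9=0, b10=0, b11=1, b12=0, b13=0, b14=0, b15=0, b17=0, b18=1, b19=1, b20=0, b21=1, b22=0, b23=1, b24=1, b25=0, b26=0, b27=1, b28=0, b29=1, b30=0, b31=0.
p1 = XOR of data positions {3,5,7,9,11,13,15,17,19,21,23,25,27,29,31} = 1⊕1⊕1⊕0⊕1⊕0⊕0⊕0⊕1⊕1⊕1⊕0⊕1⊕1⊕0 = 1
p2 = XOR of data positions {3,6,7,10,11,14,15,18,19,22,23,26,27,30,31} = 1⊕1⊕1⊕0⊕1⊕0⊕0⊕1⊕1⊕0⊕1⊕0⊕1⊕0⊕0 = 0
p4 = XOR of data positions {5,6,7,12,13,14,15,20,21,22,23,28,29,30,31} = 1⊕1⊕1⊕0⊕0⊕0⊕0⊕0⊕1⊕0⊕1⊕0⊕1⊕0⊕0 = 0
p8 = XOR of data positions {9,10,11,12,13,14,15,24,25,26,27,28,29,30,31} = 0⊕0⊕1⊕0⊕0⊕0⊕0⊕1⊕0⊕0⊕1⊕0⊕1⊕0⊕0 = 0
p16 = XOR of data positions {17,18,19,20,21,22,23,24,25,26,27,28,29,30,31} = 0⊕1⊕1⊕0⊕1⊕0⊕1⊕1⊕0⊕0⊕1⊕0⊕1⊕0⊕0 = 1
Codeword b1..b31 = 1010111000100001011010110010100

1010111000100001011010110010100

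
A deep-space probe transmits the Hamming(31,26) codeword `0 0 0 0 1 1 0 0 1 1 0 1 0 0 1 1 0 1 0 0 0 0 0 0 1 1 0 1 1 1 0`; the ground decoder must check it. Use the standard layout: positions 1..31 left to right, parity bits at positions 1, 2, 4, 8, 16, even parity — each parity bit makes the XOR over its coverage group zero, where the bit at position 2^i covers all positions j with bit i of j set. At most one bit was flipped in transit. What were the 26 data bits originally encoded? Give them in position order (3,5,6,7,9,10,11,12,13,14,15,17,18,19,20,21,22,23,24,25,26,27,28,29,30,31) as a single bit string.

s1: b1⊕b3⊕b5⊕b7⊕b9⊕b11⊕b13⊕b15⊕b17⊕b19⊕b21⊕b23⊕b25⊕b27⊕b29⊕b31 = 0⊕0⊕1⊕0⊕1⊕0⊕0⊕1⊕0⊕0⊕0⊕0⊕1⊕0⊕1⊕0 = 1
s2: b2⊕b3⊕b6⊕b7⊕b10⊕b11⊕b14⊕b15⊕b18⊕b19⊕b22⊕b23⊕b26⊕b27⊕b30⊕b31 = 0⊕0⊕1⊕0⊕1⊕0⊕0⊕1⊕1⊕0⊕0⊕0⊕1⊕0⊕1⊕0 = 0
s4: b4⊕b5⊕b6⊕b7⊕b12⊕b13⊕b14⊕b15⊕b20⊕b21⊕b22⊕b23⊕b28⊕b29⊕b30⊕b31 = 0⊕1⊕1⊕0⊕1⊕0⊕0⊕1⊕0⊕0⊕0⊕0⊕1⊕1⊕1⊕0 = 1
s8: b8⊕b9⊕b10⊕b11⊕b12⊕b13⊕b14⊕b15⊕b24⊕b25⊕b26⊕b27⊕b28⊕b29⊕b30⊕b31 = 0⊕1⊕1⊕0⊕1⊕0⊕0⊕1⊕0⊕1⊕1⊕0⊕1⊕1⊕1⊕0 = 1
s16: b16⊕b17⊕b18⊕b19⊕b20⊕b21⊕b22⊕b23⊕b24⊕b25⊕b26⊕b27⊕b28⊕b29⊕b30⊕b31 = 1⊕0⊕1⊕0⊕0⊕0⊕0⊕0⊕0⊕1⊕1⊕0⊕1⊕1⊕1⊕0 = 1
Syndrome (s16...s1) = 11101 → position 29.
Flip bit 29: corrected codeword = 0000110011010011010000001101010
Data bits at positions 3,5,6,7,9,10,11,12,13,14,15,17,18,19,20,21,22,23,24,25,26,27,28,29,30,31: 01101101001010000001101010

01101101001010000001101010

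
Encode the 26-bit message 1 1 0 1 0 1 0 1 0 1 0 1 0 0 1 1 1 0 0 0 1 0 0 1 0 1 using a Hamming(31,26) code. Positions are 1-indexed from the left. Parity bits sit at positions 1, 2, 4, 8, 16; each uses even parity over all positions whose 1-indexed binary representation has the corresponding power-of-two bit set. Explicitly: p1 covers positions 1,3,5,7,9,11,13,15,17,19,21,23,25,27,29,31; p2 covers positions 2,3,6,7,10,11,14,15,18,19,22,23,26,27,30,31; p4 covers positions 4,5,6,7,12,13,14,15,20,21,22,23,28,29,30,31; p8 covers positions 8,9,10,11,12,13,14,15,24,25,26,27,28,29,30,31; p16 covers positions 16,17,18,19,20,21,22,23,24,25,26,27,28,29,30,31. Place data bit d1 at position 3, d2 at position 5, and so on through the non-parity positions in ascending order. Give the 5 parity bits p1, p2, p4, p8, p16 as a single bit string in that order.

Place data bits at non-power-of-two positions: b3=1, b5=1, b6=0, b7=1, b9=0, b10=1, b11=0, b12=1, b13=0, b14=1, b15=0, b17=1, b18=0, b19=0, b20=1, b21=1, b22=1, b23=0, b24=0, b25=0, b26=1, b27=0, b28=0, b29=1, b30=0, b31=1.
p1 = XOR of data positions {3,5,7,9,11,13,15,17,19,21,23,25,27,29,31} = 1⊕1⊕1⊕0⊕0⊕0⊕0⊕1⊕0⊕1⊕0⊕0⊕0⊕1⊕1 = 1
p2 = XOR of data positions {3,6,7,10,11,14,15,18,19,22,23,26,27,30,31} = 1⊕0⊕1⊕1⊕0⊕1⊕0⊕0⊕0⊕1⊕0⊕1⊕0⊕0⊕1 = 1
p4 = XOR of data positions {5,6,7,12,13,14,15,20,21,22,23,28,29,30,31} = 1⊕0⊕1⊕1⊕0⊕1⊕0⊕1⊕1⊕1⊕0⊕0⊕1⊕0⊕1 = 1
p8 = XOR of data positions {9,10,11,12,13,14,15,24,25,26,27,28,29,30,31} = 0⊕1⊕0⊕1⊕0⊕1⊕0⊕0⊕0⊕1⊕0⊕0⊕1⊕0⊕1 = 0
p16 = XOR of data positions {17,18,19,20,21,22,23,24,25,26,27,28,29,30,31} = 1⊕0⊕0⊕1⊕1⊕1⊕0⊕0⊕0⊕1⊕0⊕0⊕1⊕0⊕1 = 1
Parity bits p1,p2,p4,p8,p16 = 11101

11101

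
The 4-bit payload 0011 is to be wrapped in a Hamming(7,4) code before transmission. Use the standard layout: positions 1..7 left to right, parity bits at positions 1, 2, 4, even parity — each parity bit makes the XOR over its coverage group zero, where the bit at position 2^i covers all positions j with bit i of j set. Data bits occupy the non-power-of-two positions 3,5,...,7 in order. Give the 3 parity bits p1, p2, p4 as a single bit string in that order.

Place data bits at non-power-of-two positions: b3=0, b5=0, b6=1, b7=1.
p1 = XOR of data positions {3,5,7} = 0⊕0⊕1 = 1
p2 = XOR of data positions {3,6,7} = 0⊕1⊕1 = 0
p4 = XOR of data positions {5,6,7} = 0⊕1⊕1 = 0
Parity bits p1,p2,p4 = 100

100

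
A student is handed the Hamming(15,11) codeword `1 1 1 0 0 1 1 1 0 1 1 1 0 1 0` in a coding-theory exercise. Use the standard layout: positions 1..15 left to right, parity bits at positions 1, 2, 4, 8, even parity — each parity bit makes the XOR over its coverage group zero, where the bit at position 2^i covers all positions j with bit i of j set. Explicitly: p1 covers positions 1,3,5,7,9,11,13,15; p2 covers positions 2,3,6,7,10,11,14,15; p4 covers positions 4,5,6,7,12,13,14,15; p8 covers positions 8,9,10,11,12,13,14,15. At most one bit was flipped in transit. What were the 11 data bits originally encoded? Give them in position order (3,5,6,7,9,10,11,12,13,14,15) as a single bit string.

s1: b1⊕b3⊕b5⊕b7⊕b9⊕b11⊕b13⊕b15 = 1⊕1⊕0⊕1⊕0⊕1⊕0⊕0 = 0
s2: b2⊕b3⊕b6⊕b7⊕b10⊕b11⊕b14⊕b15 = 1⊕1⊕1⊕1⊕1⊕1⊕1⊕0 = 1
s4: b4⊕b5⊕b6⊕b7⊕b12⊕b13⊕b14⊕b15 = 0⊕0⊕1⊕1⊕1⊕0⊕1⊕0 = 0
s8: b8⊕b9⊕b10⊕b11⊕b12⊕b13⊕b14⊕b15 = 1⊕0⊕1⊕1⊕1⊕0⊕1⊕0 = 1
Syndrome (s8...s1) = 1010 → position 10.
Flip bit 10: corrected codeword = 111001110011010
Data bits at positions 3,5,6,7,9,10,11,12,13,14,15: 10110011010

10110011010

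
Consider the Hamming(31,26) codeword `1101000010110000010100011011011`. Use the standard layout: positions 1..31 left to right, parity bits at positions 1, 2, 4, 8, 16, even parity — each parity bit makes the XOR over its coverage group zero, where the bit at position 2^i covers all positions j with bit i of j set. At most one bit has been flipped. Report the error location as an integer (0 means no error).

s1: b1⊕b3⊕b5⊕b7⊕b9⊕b11⊕b13⊕b15⊕b17⊕b19⊕b21⊕b23⊕b25⊕b27⊕b29⊕b31 = 1⊕0⊕0⊕0⊕1⊕1⊕0⊕0⊕0⊕0⊕0⊕0⊕1⊕1⊕0⊕1 = 0
s2: b2⊕b3⊕b6⊕b7⊕b10⊕b11⊕b14⊕b15⊕b18⊕b19⊕b22⊕b23⊕b26⊕b27⊕b30⊕b31 = 1⊕0⊕0⊕0⊕0⊕1⊕0⊕0⊕1⊕0⊕0⊕0⊕0⊕1⊕1⊕1 = 0
s4: b4⊕b5⊕b6⊕b7⊕b12⊕b13⊕b14⊕b15⊕b20⊕b21⊕b22⊕b23⊕b28⊕b29⊕b30⊕b31 = 1⊕0⊕0⊕0⊕1⊕0⊕0⊕0⊕1⊕0⊕0⊕0⊕1⊕0⊕1⊕1 = 0
s8: b8⊕b9⊕b10⊕b11⊕b12⊕b13⊕b14⊕b15⊕b24⊕b25⊕b26⊕b27⊕b28⊕b29⊕b30⊕b31 = 0⊕1⊕0⊕1⊕1⊕0⊕0⊕0⊕1⊕1⊕0⊕1⊕1⊕0⊕1⊕1 = 1
s16: b16⊕b17⊕b18⊕b19⊕b20⊕b21⊕b22⊕b23⊕b24⊕b25⊕b26⊕b27⊕b28⊕b29⊕b30⊕b31 = 0⊕0⊕1⊕0⊕1⊕0⊕0⊕0⊕1⊕1⊕0⊕1⊕1⊕0⊕1⊕1 = 0
Syndrome (s16...s1) = 01000 → position 8.

8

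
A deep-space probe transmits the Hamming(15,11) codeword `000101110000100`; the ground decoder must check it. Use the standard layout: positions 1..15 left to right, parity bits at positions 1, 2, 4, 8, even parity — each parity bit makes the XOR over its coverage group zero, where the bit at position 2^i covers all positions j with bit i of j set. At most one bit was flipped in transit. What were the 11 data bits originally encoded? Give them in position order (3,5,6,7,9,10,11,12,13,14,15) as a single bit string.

s1: b1⊕b3⊕b5⊕b7⊕b9⊕b11⊕b13⊕b15 = 0⊕0⊕0⊕1⊕0⊕0⊕1⊕0 = 0
s2: b2⊕b3⊕b6⊕b7⊕b10⊕b11⊕b14⊕b15 = 0⊕0⊕1⊕1⊕0⊕0⊕0⊕0 = 0
s4: b4⊕b5⊕b6⊕b7⊕b12⊕b13⊕b14⊕b15 = 1⊕0⊕1⊕1⊕0⊕1⊕0⊕0 = 0
s8: b8⊕b9⊕b10⊕b11⊕b12⊕b13⊕b14⊕b15 = 1⊕0⊕0⊕0⊕0⊕1⊕0⊕0 = 0
Syndrome (s8...s1) = 0000 → position 0 (no error).
No correction needed.
Data bits at positions 3,5,6,7,9,10,11,12,13,14,15: 00110000100

00110000100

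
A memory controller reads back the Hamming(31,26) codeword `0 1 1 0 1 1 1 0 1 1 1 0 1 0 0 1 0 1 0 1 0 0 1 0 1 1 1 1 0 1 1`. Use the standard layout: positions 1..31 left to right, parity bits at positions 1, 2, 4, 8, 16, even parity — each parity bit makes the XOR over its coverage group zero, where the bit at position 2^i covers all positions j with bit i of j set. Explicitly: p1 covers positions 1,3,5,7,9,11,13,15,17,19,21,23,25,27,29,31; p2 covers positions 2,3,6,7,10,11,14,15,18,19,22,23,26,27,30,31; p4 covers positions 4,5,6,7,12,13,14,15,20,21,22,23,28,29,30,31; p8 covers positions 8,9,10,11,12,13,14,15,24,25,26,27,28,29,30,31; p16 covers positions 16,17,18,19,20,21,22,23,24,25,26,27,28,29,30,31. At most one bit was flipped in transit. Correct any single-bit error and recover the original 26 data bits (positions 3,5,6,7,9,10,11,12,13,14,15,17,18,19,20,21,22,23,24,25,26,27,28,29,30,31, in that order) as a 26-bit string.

s1: b1⊕b3⊕b5⊕b7⊕b9⊕b11⊕b13⊕b15⊕b17⊕b19⊕b21⊕b23⊕b25⊕b27⊕b29⊕b31 = 0⊕1⊕1⊕1⊕1⊕1⊕1⊕0⊕0⊕0⊕0⊕1⊕1⊕1⊕0⊕1 = 0
s2: b2⊕b3⊕b6⊕b7⊕b10⊕b11⊕b14⊕b15⊕b18⊕b19⊕b22⊕b23⊕b26⊕b27⊕b30⊕b31 = 1⊕1⊕1⊕1⊕1⊕1⊕0⊕0⊕1⊕0⊕0⊕1⊕1⊕1⊕1⊕1 = 0
s4: b4⊕b5⊕b6⊕b7⊕b12⊕b13⊕b14⊕b15⊕b20⊕b21⊕b22⊕b23⊕b28⊕b29⊕b30⊕b31 = 0⊕1⊕1⊕1⊕0⊕1⊕0⊕0⊕1⊕0⊕0⊕1⊕1⊕0⊕1⊕1 = 1
s8: b8⊕b9⊕b10⊕b11⊕b12⊕b13⊕b14⊕b15⊕b24⊕b25⊕b26⊕b27⊕b28⊕b29⊕b30⊕b31 = 0⊕1⊕1⊕1⊕0⊕1⊕0⊕0⊕0⊕1⊕1⊕1⊕1⊕0⊕1⊕1 = 0
s16: b16⊕b17⊕b18⊕b19⊕b20⊕b21⊕b22⊕b23⊕b24⊕b25⊕b26⊕b27⊕b28⊕b29⊕b30⊕b31 = 1⊕0⊕1⊕0⊕1⊕0⊕0⊕1⊕0⊕1⊕1⊕1⊕1⊕0⊕1⊕1 = 0
Syndrome (s16...s1) = 00100 → position 4.
Flip bit 4: corrected codeword = 0111111011101001010100101111011
Data bits at positions 3,5,6,7,9,10,11,12,13,14,15,17,18,19,20,21,22,23,24,25,26,27,28,29,30,31: 11111110100010100101111011

11111110100010100101111011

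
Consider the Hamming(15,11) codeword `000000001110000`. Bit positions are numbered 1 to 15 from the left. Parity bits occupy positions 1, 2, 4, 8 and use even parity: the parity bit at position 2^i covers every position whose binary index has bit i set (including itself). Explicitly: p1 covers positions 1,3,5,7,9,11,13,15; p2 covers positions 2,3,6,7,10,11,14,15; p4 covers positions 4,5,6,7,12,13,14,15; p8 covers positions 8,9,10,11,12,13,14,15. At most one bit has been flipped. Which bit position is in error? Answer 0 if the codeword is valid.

8

s1: b1⊕b3⊕b5⊕b7⊕b9⊕b11⊕b13⊕b15 = 0⊕0⊕0⊕0⊕1⊕1⊕0⊕0 = 0
s2: b2⊕b3⊕b6⊕b7⊕b10⊕b11⊕b14⊕b15 = 0⊕0⊕0⊕0⊕1⊕1⊕0⊕0 = 0
s4: b4⊕b5⊕b6⊕b7⊕b12⊕b13⊕b14⊕b15 = 0⊕0⊕0⊕0⊕0⊕0⊕0⊕0 = 0
s8: b8⊕b9⊕b10⊕b11⊕b12⊕b13⊕b14⊕b15 = 0⊕1⊕1⊕1⊕0⊕0⊕0⊕0 = 1
Syndrome (s8...s1) = 1000 → position 8.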